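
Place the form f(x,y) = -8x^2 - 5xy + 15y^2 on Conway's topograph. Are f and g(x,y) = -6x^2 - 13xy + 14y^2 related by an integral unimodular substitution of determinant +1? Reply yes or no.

D₁ = 505, D₂ = 505
river cycle of f (length 8): (-8, 11, 12), (12, 13, -7), (-7, 15, 10), (10, 5, -12), (-12, 19, 3), (3, 17, -18), (-18, 19, 2), (2, 21, -8)
river cycle of g (length 8): (14, 13, -6), (-6, 11, 16), (16, 21, -1), (-1, 21, 16), (16, 11, -6), (-6, 13, 14), (14, 15, -5), (-5, 15, 14)
cycles differ ⇒ inequivalent

no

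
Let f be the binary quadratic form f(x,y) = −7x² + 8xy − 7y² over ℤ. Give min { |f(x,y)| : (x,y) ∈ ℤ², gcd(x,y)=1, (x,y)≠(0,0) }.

translate: b→6 (≡-8 mod 14), so (7,-8,7)→(7,6,6)
flip: (7,6,6)→(6,-6,7)
translate: b→6 (≡-6 mod 12), so (6,-6,7)→(6,6,7)
reduced (well bottom): (6,6,7) with a≤c, −a<b≤a
well minimum |f| = |-6| = 6 (negative-definite)

6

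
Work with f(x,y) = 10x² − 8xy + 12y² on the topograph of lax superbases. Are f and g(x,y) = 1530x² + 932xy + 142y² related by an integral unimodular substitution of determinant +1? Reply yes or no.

D₁ = -416, D₂ = -416
f: reduced (well bottom): (10,-8,12) with a≤c, −a<b≤a
g: flip: (1530,932,142)→(142,-932,1530)
g: translate: b→-80 (≡-932 mod 284), so (142,-932,1530)→(142,-80,12)
g: flip: (142,-80,12)→(12,80,142)
g: translate: b→8 (≡80 mod 24), so (12,80,142)→(12,8,10)
g: flip: (12,8,10)→(10,-8,12)
g: reduced (well bottom): (10,-8,12) with a≤c, −a<b≤a
reduced forms (10, -8, 12) vs (10, -8, 12) ⇒ equivalent

yes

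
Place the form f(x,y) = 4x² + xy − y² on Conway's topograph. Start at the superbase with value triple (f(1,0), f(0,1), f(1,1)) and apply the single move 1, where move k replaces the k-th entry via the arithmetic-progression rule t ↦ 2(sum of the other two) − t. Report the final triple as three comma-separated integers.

start (4,-1,4) = (f(1,0),f(0,1),f(1,1))
replace slot 1: 2·((-1)+4) − 4 = 2 → (2,-1,4)

2,-1,4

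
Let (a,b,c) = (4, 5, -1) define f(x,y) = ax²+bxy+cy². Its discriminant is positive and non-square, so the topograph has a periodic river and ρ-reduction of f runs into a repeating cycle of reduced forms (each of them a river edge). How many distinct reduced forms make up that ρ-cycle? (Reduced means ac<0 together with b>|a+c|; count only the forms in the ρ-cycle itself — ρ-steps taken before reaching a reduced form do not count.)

D = 41, ⌊√D⌋ = 6
river: ρ → (-1,5,4)
river: ρ → (4,3,-2)
river: ρ → (-2,5,2)
river: ρ → (2,3,-4)
river: ρ → (-4,5,1)
river: ρ → (1,5,-4)
river: ρ → (-4,3,2)
river: ρ → (2,5,-2)
river: ρ → (-2,3,4)
river: ρ → (4,5,-1)
ρ-cycle length = 10 (tail of 0 descent steps not counted)

10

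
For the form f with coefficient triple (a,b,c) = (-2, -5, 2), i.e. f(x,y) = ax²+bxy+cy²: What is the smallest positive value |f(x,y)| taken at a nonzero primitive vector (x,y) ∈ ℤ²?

descent: ρ → (2,5,-2)  [lands on river]
river: ρ → (-2,3,4)
river: ρ → (4,5,-1)
river: ρ → (-1,5,4)
river: ρ → (4,3,-2)
river: ρ → (-2,5,2)
river: ρ → (2,3,-4)
river: ρ → (-4,5,1)
river: ρ → (1,5,-4)
river: ρ → (-4,3,2)
closes: descent 1, river 10
min |a| on river = 1

1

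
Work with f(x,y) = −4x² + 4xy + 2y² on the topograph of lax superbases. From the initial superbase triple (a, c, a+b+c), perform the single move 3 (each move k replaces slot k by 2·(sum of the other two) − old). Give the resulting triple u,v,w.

start (-4,2,2) = (f(1,0),f(0,1),f(1,1))
replace slot 3: 2·((-4)+2) − 2 = -6 → (-4,2,-6)

-4,2,-6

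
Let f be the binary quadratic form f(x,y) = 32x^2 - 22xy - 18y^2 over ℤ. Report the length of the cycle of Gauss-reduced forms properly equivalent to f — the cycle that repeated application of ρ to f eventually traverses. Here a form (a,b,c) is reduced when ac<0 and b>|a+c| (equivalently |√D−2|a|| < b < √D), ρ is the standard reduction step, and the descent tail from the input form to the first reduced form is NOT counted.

D = 2788, ⌊√D⌋ = 52
descent: ρ → (-18,22,32)  [lands on river]
river: ρ → (32,42,-8)
river: ρ → (-8,38,42)
river: ρ → (42,46,-4)
river: ρ → (-4,50,18)
river: ρ → (18,22,-32)
river: ρ → (-32,42,8)
river: ρ → (8,38,-42)
river: ρ → (-42,46,4)
river: ρ → (4,50,-18)
ρ-cycle length = 10 (tail of 1 descent step not counted)

10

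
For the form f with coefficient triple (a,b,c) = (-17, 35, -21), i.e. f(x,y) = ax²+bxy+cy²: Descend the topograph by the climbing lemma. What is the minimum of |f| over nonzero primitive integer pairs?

translate: b→-1 (≡-35 mod 34), so (17,-35,21)→(17,-1,3)
flip: (17,-1,3)→(3,1,17)
reduced (well bottom): (3,1,17) with a≤c, −a<b≤a
well minimum |f| = |-3| = 3 (negative-definite)

3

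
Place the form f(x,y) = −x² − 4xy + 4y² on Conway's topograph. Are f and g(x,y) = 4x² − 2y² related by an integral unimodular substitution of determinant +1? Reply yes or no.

D₁ = 32, D₂ = 32
river cycle of f (length 2): (4, 4, -1), (-1, 4, 4)
river cycle of g (length 2): (-2, 4, 2), (2, 4, -2)
cycles differ ⇒ inequivalent

no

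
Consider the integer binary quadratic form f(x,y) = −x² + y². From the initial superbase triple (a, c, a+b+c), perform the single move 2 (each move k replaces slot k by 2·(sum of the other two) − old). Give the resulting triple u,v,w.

start (-1,1,0) = (f(1,0),f(0,1),f(1,1))
replace slot 2: 2·((-1)+0) − 1 = -3 → (-1,-3,0)

-1,-3,0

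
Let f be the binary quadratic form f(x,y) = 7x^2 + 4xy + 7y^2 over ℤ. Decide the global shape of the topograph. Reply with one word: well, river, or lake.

D = b²−4ac = 4² − 4·7·7 = -180
D < 0 ⇒ definite ⇒ every region one sign ⇒ single well

well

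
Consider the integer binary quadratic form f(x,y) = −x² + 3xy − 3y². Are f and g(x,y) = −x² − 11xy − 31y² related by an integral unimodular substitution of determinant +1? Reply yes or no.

D₁ = -3, D₂ = -3
f is negative-definite; reduce −f:
−f: translate: b→1 (≡-3 mod 2), so (1,-3,3)→(1,1,1)
−f: reduced (well bottom): (1,1,1) with a≤c, −a<b≤a
flip sign back: reduced form of f is (-1,-1,-1)
g is negative-definite; reduce −g:
−g: translate: b→1 (≡11 mod 2), so (1,11,31)→(1,1,1)
−g: reduced (well bottom): (1,1,1) with a≤c, −a<b≤a
flip sign back: reduced form of g is (-1,-1,-1)
reduced forms (-1, -1, -1) vs (-1, -1, -1) ⇒ equivalent

yes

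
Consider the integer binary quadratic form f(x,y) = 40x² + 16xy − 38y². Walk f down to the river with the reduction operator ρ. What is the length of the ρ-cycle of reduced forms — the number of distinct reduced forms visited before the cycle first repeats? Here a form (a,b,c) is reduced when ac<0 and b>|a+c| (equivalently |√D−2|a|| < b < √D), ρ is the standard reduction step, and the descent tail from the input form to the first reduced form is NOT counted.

D = 6336, ⌊√D⌋ = 79
river: ρ → (-38,60,18)
river: ρ → (18,48,-56)
river: ρ → (-56,64,10)
river: ρ → (10,76,-14)
river: ρ → (-14,64,40)
river: ρ → (40,16,-38)
ρ-cycle length = 6 (tail of 0 descent steps not counted)

6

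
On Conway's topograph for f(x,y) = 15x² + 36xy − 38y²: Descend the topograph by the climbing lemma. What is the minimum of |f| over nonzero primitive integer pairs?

river: ρ → (-38,40,13)
river: ρ → (13,38,-41)
river: ρ → (-41,44,10)
river: ρ → (10,56,-11)
river: ρ → (-11,54,15)
river: ρ → (15,36,-38)
closes: descent 0, river 6
min |a| on river = 10

10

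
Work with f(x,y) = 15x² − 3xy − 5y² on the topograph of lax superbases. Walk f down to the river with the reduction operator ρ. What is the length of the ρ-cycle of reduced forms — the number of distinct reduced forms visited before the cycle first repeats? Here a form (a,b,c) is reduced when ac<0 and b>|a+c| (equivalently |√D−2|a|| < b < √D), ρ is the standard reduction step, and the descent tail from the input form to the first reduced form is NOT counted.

D = 309, ⌊√D⌋ = 17
descent: ρ → (-5,13,7)  [lands on river]
river: ρ → (7,15,-3)
river: ρ → (-3,15,7)
river: ρ → (7,13,-5)
river: ρ → (-5,17,1)
river: ρ → (1,17,-5)
ρ-cycle length = 6 (tail of 1 descent step not counted)

6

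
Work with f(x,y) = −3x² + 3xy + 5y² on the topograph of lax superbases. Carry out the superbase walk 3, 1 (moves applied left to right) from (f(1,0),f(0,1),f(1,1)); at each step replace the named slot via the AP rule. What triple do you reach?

start (-3,5,5) = (f(1,0),f(0,1),f(1,1))
replace slot 3: 2·((-3)+5) − 5 = -1 → (-3,5,-1)
replace slot 1: 2·(5+(-1)) − (-3) = 11 → (11,5,-1)

11,5,-1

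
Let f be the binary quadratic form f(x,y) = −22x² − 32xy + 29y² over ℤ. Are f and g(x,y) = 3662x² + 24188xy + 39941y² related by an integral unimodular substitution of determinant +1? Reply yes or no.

D₁ = 3576, D₂ = 3576
river cycle of f (length 8): (29, 32, -22), (-22, 56, 5), (5, 54, -33), (-33, 12, 26), (26, 40, -19), (-19, 36, 30), (30, 24, -25), (-25, 26, 29)
river cycle of g (length 8): (29, 32, -22), (-22, 56, 5), (5, 54, -33), (-33, 12, 26), (26, 40, -19), (-19, 36, 30), (30, 24, -25), (-25, 26, 29)
cycles coincide ⇒ equivalent

yes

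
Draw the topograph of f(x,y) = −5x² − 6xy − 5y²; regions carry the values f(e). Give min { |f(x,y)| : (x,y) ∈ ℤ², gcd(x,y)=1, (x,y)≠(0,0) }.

translate: b→-4 (≡6 mod 10), so (5,6,5)→(5,-4,4)
flip: (5,-4,4)→(4,4,5)
reduced (well bottom): (4,4,5) with a≤c, −a<b≤a
well minimum |f| = |-4| = 4 (negative-definite)

4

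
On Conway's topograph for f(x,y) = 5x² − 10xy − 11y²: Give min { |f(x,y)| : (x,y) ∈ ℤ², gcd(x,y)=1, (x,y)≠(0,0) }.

descent: ρ → (-11,10,5)  [lands on river]
river: ρ → (5,10,-11)
river: ρ → (-11,12,4)
river: ρ → (4,12,-11)
closes: descent 1, river 4
min |a| on river = 4

4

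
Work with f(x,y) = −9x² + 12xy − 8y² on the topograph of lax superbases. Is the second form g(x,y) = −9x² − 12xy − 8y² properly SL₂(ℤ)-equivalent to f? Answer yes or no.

D₁ = -144, D₂ = -144
f is negative-definite; reduce −f:
−f: translate: b→6 (≡-12 mod 18), so (9,-12,8)→(9,6,5)
−f: flip: (9,6,5)→(5,-6,9)
−f: translate: b→4 (≡-6 mod 10), so (5,-6,9)→(5,4,8)
−f: reduced (well bottom): (5,4,8) with a≤c, −a<b≤a
flip sign back: reduced form of f is (-5,-4,-8)
g is negative-definite; reduce −g:
−g: translate: b→-6 (≡12 mod 18), so (9,12,8)→(9,-6,5)
−g: flip: (9,-6,5)→(5,6,9)
−g: translate: b→-4 (≡6 mod 10), so (5,6,9)→(5,-4,8)
−g: reduced (well bottom): (5,-4,8) with a≤c, −a<b≤a
flip sign back: reduced form of g is (-5,4,-8)
reduced forms (-5, -4, -8) vs (-5, 4, -8) ⇒ inequivalent

no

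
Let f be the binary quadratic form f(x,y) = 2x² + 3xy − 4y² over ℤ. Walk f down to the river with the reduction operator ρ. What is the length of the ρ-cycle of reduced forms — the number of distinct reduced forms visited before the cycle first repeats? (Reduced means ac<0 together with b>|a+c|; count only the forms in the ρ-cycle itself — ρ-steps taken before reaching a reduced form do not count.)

D = 41, ⌊√D⌋ = 6
river: ρ → (-4,5,1)
river: ρ → (1,5,-4)
river: ρ → (-4,3,2)
river: ρ → (2,5,-2)
river: ρ → (-2,3,4)
river: ρ → (4,5,-1)
river: ρ → (-1,5,4)
river: ρ → (4,3,-2)
river: ρ → (-2,5,2)
river: ρ → (2,3,-4)
ρ-cycle length = 10 (tail of 0 descent steps not counted)

10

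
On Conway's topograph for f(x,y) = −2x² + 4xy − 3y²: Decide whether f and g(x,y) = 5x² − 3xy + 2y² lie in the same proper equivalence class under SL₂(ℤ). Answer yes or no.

D₁ = -8, D₂ = -31
discriminants differ ⇒ not SL₂(ℤ)-equivalent

no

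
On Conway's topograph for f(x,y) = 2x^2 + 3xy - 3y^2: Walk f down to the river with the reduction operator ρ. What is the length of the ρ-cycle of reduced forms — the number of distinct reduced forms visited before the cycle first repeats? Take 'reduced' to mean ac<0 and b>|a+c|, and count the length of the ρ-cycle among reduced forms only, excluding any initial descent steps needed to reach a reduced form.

D = 33, ⌊√D⌋ = 5
river: ρ → (-3,3,2)
river: ρ → (2,5,-1)
river: ρ → (-1,5,2)
river: ρ → (2,3,-3)
ρ-cycle length = 4 (tail of 0 descent steps not counted)

4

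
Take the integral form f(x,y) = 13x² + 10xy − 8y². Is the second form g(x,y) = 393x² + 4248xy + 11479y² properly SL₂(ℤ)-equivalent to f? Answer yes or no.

D₁ = 516, D₂ = 516
river cycle of f (length 10): (-8, 22, 1), (1, 22, -8), (-8, 10, 13), (13, 16, -5), (-5, 14, 16), (16, 18, -3), (-3, 18, 16), (16, 14, -5), (-5, 16, 13), (13, 10, -8)
river cycle of g (length 10): (13, 10, -8), (-8, 22, 1), (1, 22, -8), (-8, 10, 13), (13, 16, -5), (-5, 14, 16), (16, 18, -3), (-3, 18, 16), (16, 14, -5), (-5, 16, 13)
cycles coincide ⇒ equivalent

yes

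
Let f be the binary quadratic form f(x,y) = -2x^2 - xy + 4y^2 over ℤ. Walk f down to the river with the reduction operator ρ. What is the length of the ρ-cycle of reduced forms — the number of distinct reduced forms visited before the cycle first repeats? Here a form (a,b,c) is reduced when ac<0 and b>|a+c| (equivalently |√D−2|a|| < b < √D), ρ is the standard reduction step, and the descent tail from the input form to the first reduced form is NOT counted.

D = 33, ⌊√D⌋ = 5
descent: ρ → (4,1,-2)
descent: ρ → (-2,3,3)  [lands on river]
river: ρ → (3,3,-2)
river: ρ → (-2,5,1)
river: ρ → (1,5,-2)
ρ-cycle length = 4 (tail of 2 descent steps not counted)

4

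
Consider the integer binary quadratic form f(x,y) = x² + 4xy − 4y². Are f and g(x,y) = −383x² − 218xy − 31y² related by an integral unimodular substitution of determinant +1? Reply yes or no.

D₁ = 32, D₂ = 32
river cycle of f (length 2): (-4, 4, 1), (1, 4, -4)
river cycle of g (length 2): (1, 4, -4), (-4, 4, 1)
cycles coincide ⇒ equivalent

yes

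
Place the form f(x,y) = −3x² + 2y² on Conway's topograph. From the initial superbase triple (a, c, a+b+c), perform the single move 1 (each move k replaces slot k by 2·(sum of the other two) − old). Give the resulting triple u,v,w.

start (-3,2,-1) = (f(1,0),f(0,1),f(1,1))
replace slot 1: 2·(2+(-1)) − (-3) = 5 → (5,2,-1)

5,2,-1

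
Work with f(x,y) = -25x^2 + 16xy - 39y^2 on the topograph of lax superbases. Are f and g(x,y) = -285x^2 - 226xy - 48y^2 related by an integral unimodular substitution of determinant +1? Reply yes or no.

D₁ = -3644, D₂ = -3644
f is negative-definite; reduce −f:
−f: reduced (well bottom): (25,-16,39) with a≤c, −a<b≤a
flip sign back: reduced form of f is (-25,16,-39)
g is negative-definite; reduce −g:
−g: flip: (285,226,48)→(48,-226,285)
−g: translate: b→-34 (≡-226 mod 96), so (48,-226,285)→(48,-34,25)
−g: flip: (48,-34,25)→(25,34,48)
−g: translate: b→-16 (≡34 mod 50), so (25,34,48)→(25,-16,39)
−g: reduced (well bottom): (25,-16,39) with a≤c, −a<b≤a
flip sign back: reduced form of g is (-25,16,-39)
reduced forms (-25, 16, -39) vs (-25, 16, -39) ⇒ equivalent

yes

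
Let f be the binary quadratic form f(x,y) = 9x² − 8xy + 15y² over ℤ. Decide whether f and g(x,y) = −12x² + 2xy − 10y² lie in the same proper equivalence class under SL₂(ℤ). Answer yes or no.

D₁ = -476, D₂ = -476
f: reduced (well bottom): (9,-8,15) with a≤c, −a<b≤a
g is negative-definite; reduce −g:
−g: flip: (12,-2,10)→(10,2,12)
−g: reduced (well bottom): (10,2,12) with a≤c, −a<b≤a
flip sign back: reduced form of g is (-10,-2,-12)
reduced forms (9, -8, 15) vs (-10, -2, -12) ⇒ inequivalent

no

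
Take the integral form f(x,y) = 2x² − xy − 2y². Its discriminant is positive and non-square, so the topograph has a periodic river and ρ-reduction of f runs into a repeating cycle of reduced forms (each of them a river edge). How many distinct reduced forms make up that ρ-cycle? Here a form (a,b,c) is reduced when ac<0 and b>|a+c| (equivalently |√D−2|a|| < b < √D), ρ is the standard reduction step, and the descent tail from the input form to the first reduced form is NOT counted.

D = 17, ⌊√D⌋ = 4
descent: ρ → (-2,1,2)  [lands on river]
river: ρ → (2,3,-1)
river: ρ → (-1,3,2)
river: ρ → (2,1,-2)
river: ρ → (-2,3,1)
river: ρ → (1,3,-2)
ρ-cycle length = 6 (tail of 1 descent step not counted)

6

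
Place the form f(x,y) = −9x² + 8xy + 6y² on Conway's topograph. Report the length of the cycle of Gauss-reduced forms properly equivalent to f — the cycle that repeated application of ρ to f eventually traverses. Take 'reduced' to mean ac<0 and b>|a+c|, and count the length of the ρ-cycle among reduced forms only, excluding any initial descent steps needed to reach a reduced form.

D = 280, ⌊√D⌋ = 16
river: ρ → (6,16,-1)
river: ρ → (-1,16,6)
river: ρ → (6,8,-9)
river: ρ → (-9,10,5)
river: ρ → (5,10,-9)
river: ρ → (-9,8,6)
ρ-cycle length = 6 (tail of 0 descent steps not counted)

6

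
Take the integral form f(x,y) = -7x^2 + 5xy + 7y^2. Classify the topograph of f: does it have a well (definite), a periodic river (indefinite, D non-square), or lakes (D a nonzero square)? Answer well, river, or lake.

D = b²−4ac = 5² − 4·(-7)·7 = 221
D > 0 non-square ⇒ indefinite ⇒ periodic river

river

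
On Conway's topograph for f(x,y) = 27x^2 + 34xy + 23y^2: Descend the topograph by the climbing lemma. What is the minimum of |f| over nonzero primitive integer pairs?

translate: b→-20 (≡34 mod 54), so (27,34,23)→(27,-20,16)
flip: (27,-20,16)→(16,20,27)
translate: b→-12 (≡20 mod 32), so (16,20,27)→(16,-12,23)
reduced (well bottom): (16,-12,23) with a≤c, −a<b≤a
well minimum = a = 16

16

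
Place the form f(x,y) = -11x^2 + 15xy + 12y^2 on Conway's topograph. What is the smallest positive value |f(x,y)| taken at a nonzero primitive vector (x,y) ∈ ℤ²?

river: ρ → (12,9,-14)
river: ρ → (-14,19,7)
river: ρ → (7,23,-8)
river: ρ → (-8,25,4)
river: ρ → (4,23,-14)
river: ρ → (-14,5,13)
river: ρ → (13,21,-6)
river: ρ → (-6,27,1)
river: ρ → (1,27,-6)
river: ρ → (-6,21,13)
river: ρ → (13,5,-14)
river: ρ → (-14,23,4)
river: ρ → (4,25,-8)
river: ρ → (-8,23,7)
river: ρ → (7,19,-14)
river: ρ → (-14,9,12)
river: ρ → (12,15,-11)
river: ρ → (-11,7,16)
river: ρ → (16,25,-2)
river: ρ → (-2,27,3)
river: ρ → (3,27,-2)
river: ρ → (-2,25,16)
river: ρ → (16,7,-11)
river: ρ → (-11,15,12)
closes: descent 0, river 24
min |a| on river = 1

1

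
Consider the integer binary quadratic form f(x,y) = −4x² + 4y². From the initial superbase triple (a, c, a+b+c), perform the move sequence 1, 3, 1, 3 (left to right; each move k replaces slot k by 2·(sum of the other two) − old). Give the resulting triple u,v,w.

start (-4,4,0) = (f(1,0),f(0,1),f(1,1))
replace slot 1: 2·(4+0) − (-4) = 12 → (12,4,0)
replace slot 3: 2·(12+4) − 0 = 32 → (12,4,32)
replace slot 1: 2·(4+32) − 12 = 60 → (60,4,32)
replace slot 3: 2·(60+4) − 32 = 96 → (60,4,96)

60,4,96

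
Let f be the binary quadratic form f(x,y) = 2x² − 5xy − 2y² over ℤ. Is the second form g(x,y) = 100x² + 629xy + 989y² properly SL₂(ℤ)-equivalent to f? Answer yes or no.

D₁ = 41, D₂ = 41
river cycle of f (length 10): (-2, 5, 2), (2, 3, -4), (-4, 5, 1), (1, 5, -4), (-4, 3, 2), (2, 5, -2), (-2, 3, 4), (4, 5, -1), (-1, 5, 4), (4, 3, -2)
river cycle of g (length 10): (2, 3, -4), (-4, 5, 1), (1, 5, -4), (-4, 3, 2), (2, 5, -2), (-2, 3, 4), (4, 5, -1), (-1, 5, 4), (4, 3, -2), (-2, 5, 2)
cycles coincide ⇒ equivalent

yes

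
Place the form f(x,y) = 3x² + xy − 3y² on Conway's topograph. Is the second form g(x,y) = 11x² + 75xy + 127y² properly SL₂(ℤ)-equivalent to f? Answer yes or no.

D₁ = 37, D₂ = 37
river cycle of f (length 6): (-3, 5, 1), (1, 5, -3), (-3, 1, 3), (3, 5, -1), (-1, 5, 3), (3, 1, -3)
river cycle of g (length 6): (1, 5, -3), (-3, 1, 3), (3, 5, -1), (-1, 5, 3), (3, 1, -3), (-3, 5, 1)
cycles coincide ⇒ equivalent

yes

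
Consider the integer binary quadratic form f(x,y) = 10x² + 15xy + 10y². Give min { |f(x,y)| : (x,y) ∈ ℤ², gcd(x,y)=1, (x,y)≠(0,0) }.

translate: b→-5 (≡15 mod 20), so (10,15,10)→(10,-5,5)
flip: (10,-5,5)→(5,5,10)
reduced (well bottom): (5,5,10) with a≤c, −a<b≤a
well minimum = a = 5

5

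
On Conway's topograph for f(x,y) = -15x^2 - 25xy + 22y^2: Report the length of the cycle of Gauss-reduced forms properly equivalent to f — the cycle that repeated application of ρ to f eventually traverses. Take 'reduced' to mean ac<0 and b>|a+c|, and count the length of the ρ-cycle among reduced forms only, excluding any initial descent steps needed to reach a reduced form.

D = 1945, ⌊√D⌋ = 44
descent: ρ → (22,25,-15)  [lands on river]
river: ρ → (-15,35,12)
river: ρ → (12,37,-12)
river: ρ → (-12,35,15)
river: ρ → (15,25,-22)
river: ρ → (-22,19,18)
river: ρ → (18,17,-23)
river: ρ → (-23,29,12)
river: ρ → (12,43,-2)
river: ρ → (-2,41,33)
river: ρ → (33,25,-10)
river: ρ → (-10,35,18)
river: ρ → (18,37,-8)
river: ρ → (-8,43,3)
river: ρ → (3,41,-22)
river: ρ → (-22,3,22)
river: ρ → (22,41,-3)
river: ρ → (-3,43,8)
river: ρ → (8,37,-18)
river: ρ → (-18,35,10)
river: ρ → (10,25,-33)
river: ρ → (-33,41,2)
river: ρ → (2,43,-12)
river: ρ → (-12,29,23)
river: ρ → (23,17,-18)
river: ρ → (-18,19,22)
ρ-cycle length = 26 (tail of 1 descent step not counted)

26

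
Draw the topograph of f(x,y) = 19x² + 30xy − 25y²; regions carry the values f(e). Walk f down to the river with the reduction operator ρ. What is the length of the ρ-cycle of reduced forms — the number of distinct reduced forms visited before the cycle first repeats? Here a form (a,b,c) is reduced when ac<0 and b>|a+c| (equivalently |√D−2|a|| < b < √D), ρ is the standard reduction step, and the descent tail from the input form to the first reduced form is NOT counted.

D = 2800, ⌊√D⌋ = 52
river: ρ → (-25,20,24)
river: ρ → (24,28,-21)
river: ρ → (-21,14,31)
river: ρ → (31,48,-4)
river: ρ → (-4,48,31)
river: ρ → (31,14,-21)
river: ρ → (-21,28,24)
river: ρ → (24,20,-25)
river: ρ → (-25,30,19)
river: ρ → (19,46,-9)
river: ρ → (-9,44,24)
river: ρ → (24,52,-1)
river: ρ → (-1,52,24)
river: ρ → (24,44,-9)
river: ρ → (-9,46,19)
river: ρ → (19,30,-25)
ρ-cycle length = 16 (tail of 0 descent steps not counted)

16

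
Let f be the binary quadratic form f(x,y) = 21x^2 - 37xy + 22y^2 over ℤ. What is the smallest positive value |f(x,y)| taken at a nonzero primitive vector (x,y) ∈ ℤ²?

translate: b→5 (≡-37 mod 42), so (21,-37,22)→(21,5,6)
flip: (21,5,6)→(6,-5,21)
reduced (well bottom): (6,-5,21) with a≤c, −a<b≤a
well minimum = a = 6

6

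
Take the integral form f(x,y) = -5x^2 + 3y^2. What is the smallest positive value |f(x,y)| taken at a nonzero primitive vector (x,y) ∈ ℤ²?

descent: ρ → (3,6,-2)  [lands on river]
river: ρ → (-2,6,3)
closes: descent 1, river 2
min |a| on river = 2

2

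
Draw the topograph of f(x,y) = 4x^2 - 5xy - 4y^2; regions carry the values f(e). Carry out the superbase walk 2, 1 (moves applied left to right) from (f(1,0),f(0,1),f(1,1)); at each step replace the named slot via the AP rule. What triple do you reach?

start (4,-4,-5) = (f(1,0),f(0,1),f(1,1))
replace slot 2: 2·(4+(-5)) − (-4) = 2 → (4,2,-5)
replace slot 1: 2·(2+(-5)) − 4 = -10 → (-10,2,-5)

-10,2,-5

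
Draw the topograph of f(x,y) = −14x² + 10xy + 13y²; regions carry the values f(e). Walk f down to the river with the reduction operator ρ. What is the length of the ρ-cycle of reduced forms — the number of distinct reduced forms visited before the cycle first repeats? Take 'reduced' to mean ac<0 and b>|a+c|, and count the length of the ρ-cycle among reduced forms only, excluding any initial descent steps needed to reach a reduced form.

D = 828, ⌊√D⌋ = 28
river: ρ → (13,16,-11)
river: ρ → (-11,28,1)
river: ρ → (1,28,-11)
river: ρ → (-11,16,13)
river: ρ → (13,10,-14)
river: ρ → (-14,18,9)
river: ρ → (9,18,-14)
river: ρ → (-14,10,13)
ρ-cycle length = 8 (tail of 0 descent steps not counted)

8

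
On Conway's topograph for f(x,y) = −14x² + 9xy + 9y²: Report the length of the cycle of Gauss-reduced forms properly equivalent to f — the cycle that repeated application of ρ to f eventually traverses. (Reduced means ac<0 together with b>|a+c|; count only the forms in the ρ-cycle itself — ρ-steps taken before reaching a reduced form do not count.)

D = 585, ⌊√D⌋ = 24
river: ρ → (9,9,-14)
river: ρ → (-14,19,4)
river: ρ → (4,21,-9)
river: ρ → (-9,15,10)
river: ρ → (10,5,-14)
river: ρ → (-14,23,1)
river: ρ → (1,23,-14)
river: ρ → (-14,5,10)
river: ρ → (10,15,-9)
river: ρ → (-9,21,4)
river: ρ → (4,19,-14)
river: ρ → (-14,9,9)
ρ-cycle length = 12 (tail of 0 descent steps not counted)

12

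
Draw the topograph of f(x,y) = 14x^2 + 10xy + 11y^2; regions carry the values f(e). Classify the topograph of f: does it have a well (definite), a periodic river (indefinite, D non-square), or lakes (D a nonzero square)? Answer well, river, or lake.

D = b²−4ac = 10² − 4·14·11 = -516
D < 0 ⇒ definite ⇒ every region one sign ⇒ single well

well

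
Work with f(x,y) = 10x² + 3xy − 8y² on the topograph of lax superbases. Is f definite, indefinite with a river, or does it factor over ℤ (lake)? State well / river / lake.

D = b²−4ac = 3² − 4·10·(-8) = 329
D > 0 non-square ⇒ indefinite ⇒ periodic river

river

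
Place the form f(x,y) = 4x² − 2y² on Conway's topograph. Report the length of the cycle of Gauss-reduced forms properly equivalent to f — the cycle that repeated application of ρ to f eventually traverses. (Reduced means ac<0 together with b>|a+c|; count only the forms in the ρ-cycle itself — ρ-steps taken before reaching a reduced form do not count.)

D = 32, ⌊√D⌋ = 5
descent: ρ → (-2,4,2)  [lands on river]
river: ρ → (2,4,-2)
ρ-cycle length = 2 (tail of 1 descent step not counted)

2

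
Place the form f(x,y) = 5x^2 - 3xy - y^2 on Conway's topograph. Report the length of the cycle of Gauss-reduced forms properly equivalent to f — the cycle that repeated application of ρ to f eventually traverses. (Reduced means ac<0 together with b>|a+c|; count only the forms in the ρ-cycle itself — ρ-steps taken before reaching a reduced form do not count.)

D = 29, ⌊√D⌋ = 5
descent: ρ → (-1,5,1)  [lands on river]
river: ρ → (1,5,-1)
ρ-cycle length = 2 (tail of 1 descent step not counted)

2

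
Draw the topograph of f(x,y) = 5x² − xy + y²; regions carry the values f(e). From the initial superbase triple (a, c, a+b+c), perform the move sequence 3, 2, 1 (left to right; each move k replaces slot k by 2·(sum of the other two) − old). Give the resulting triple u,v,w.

start (5,1,5) = (f(1,0),f(0,1),f(1,1))
replace slot 3: 2·(5+1) − 5 = 7 → (5,1,7)
replace slot 2: 2·(5+7) − 1 = 23 → (5,23,7)
replace slot 1: 2·(23+7) − 5 = 55 → (55,23,7)

55,23,7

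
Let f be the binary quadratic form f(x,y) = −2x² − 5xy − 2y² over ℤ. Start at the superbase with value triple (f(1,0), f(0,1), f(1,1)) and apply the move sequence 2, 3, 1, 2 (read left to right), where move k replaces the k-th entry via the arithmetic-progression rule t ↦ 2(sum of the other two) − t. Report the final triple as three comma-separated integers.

start (-2,-2,-9) = (f(1,0),f(0,1),f(1,1))
replace slot 2: 2·((-2)+(-9)) − (-2) = -20 → (-2,-20,-9)
replace slot 3: 2·((-2)+(-20)) − (-9) = -35 → (-2,-20,-35)
replace slot 1: 2·((-20)+(-35)) − (-2) = -108 → (-108,-20,-35)
replace slot 2: 2·((-108)+(-35)) − (-20) = -266 → (-108,-266,-35)

-108,-266,-35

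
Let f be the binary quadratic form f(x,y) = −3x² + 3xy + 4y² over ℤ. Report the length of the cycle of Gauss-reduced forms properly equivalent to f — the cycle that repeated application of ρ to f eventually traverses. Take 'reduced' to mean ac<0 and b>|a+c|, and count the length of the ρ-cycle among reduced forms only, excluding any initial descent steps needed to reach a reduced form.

D = 57, ⌊√D⌋ = 7
river: ρ → (4,5,-2)
river: ρ → (-2,7,1)
river: ρ → (1,7,-2)
river: ρ → (-2,5,4)
river: ρ → (4,3,-3)
river: ρ → (-3,3,4)
ρ-cycle length = 6 (tail of 0 descent steps not counted)

6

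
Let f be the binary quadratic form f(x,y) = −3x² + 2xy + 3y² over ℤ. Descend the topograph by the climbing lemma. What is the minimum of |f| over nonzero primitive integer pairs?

river: ρ → (3,4,-2)
river: ρ → (-2,4,3)
river: ρ → (3,2,-3)
river: ρ → (-3,4,2)
river: ρ → (2,4,-3)
river: ρ → (-3,2,3)
closes: descent 0, river 6
min |a| on river = 2

2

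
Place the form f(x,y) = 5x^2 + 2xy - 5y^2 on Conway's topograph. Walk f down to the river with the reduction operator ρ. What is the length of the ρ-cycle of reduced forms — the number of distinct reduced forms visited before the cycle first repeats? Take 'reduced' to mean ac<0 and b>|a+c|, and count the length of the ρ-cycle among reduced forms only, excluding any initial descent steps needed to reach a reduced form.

D = 104, ⌊√D⌋ = 10
river: ρ → (-5,8,2)
river: ρ → (2,8,-5)
river: ρ → (-5,2,5)
river: ρ → (5,8,-2)
river: ρ → (-2,8,5)
river: ρ → (5,2,-5)
ρ-cycle length = 6 (tail of 0 descent steps not counted)

6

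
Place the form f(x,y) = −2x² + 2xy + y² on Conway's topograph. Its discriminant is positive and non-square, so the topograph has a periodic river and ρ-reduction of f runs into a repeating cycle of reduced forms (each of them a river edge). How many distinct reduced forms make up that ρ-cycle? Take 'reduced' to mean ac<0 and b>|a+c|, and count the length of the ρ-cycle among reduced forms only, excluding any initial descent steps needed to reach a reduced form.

D = 12, ⌊√D⌋ = 3
river: ρ → (1,2,-2)
river: ρ → (-2,2,1)
ρ-cycle length = 2 (tail of 0 descent steps not counted)

2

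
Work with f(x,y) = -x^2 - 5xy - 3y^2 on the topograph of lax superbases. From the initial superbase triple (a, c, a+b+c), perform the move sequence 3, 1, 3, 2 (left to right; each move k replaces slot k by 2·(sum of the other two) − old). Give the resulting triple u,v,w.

start (-1,-3,-9) = (f(1,0),f(0,1),f(1,1))
replace slot 3: 2·((-1)+(-3)) − (-9) = 1 → (-1,-3,1)
replace slot 1: 2·((-3)+1) − (-1) = -3 → (-3,-3,1)
replace slot 3: 2·((-3)+(-3)) − 1 = -13 → (-3,-3,-13)
replace slot 2: 2·((-3)+(-13)) − (-3) = -29 → (-3,-29,-13)

-3,-29,-13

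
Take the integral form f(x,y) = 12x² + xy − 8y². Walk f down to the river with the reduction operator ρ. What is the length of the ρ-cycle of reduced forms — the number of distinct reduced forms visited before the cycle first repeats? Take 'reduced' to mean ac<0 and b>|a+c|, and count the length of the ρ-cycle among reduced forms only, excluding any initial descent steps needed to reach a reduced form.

D = 385, ⌊√D⌋ = 19
descent: ρ → (-8,15,5)  [lands on river]
river: ρ → (5,15,-8)
river: ρ → (-8,17,3)
river: ρ → (3,19,-2)
river: ρ → (-2,17,12)
river: ρ → (12,7,-7)
river: ρ → (-7,7,12)
river: ρ → (12,17,-2)
river: ρ → (-2,19,3)
river: ρ → (3,17,-8)
ρ-cycle length = 10 (tail of 1 descent step not counted)

10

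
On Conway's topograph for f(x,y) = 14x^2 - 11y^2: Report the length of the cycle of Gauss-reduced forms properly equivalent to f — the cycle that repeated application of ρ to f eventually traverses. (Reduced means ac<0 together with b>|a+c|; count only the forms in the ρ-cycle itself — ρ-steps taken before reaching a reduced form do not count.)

D = 616, ⌊√D⌋ = 24
descent: ρ → (-11,22,3)  [lands on river]
river: ρ → (3,20,-18)
river: ρ → (-18,16,5)
river: ρ → (5,24,-2)
river: ρ → (-2,24,5)
river: ρ → (5,16,-18)
river: ρ → (-18,20,3)
river: ρ → (3,22,-11)
ρ-cycle length = 8 (tail of 1 descent step not counted)

8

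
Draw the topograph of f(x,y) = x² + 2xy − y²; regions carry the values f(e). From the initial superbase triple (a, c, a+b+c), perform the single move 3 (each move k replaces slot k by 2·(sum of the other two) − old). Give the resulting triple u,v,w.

start (1,-1,2) = (f(1,0),f(0,1),f(1,1))
replace slot 3: 2·(1+(-1)) − 2 = -2 → (1,-1,-2)

1,-1,-2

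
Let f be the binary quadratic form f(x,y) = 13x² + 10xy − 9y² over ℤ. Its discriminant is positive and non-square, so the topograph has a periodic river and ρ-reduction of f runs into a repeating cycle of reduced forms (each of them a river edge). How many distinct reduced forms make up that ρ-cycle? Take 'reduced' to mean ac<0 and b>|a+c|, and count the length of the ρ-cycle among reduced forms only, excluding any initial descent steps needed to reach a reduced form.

D = 568, ⌊√D⌋ = 23
river: ρ → (-9,8,14)
river: ρ → (14,20,-3)
river: ρ → (-3,22,7)
river: ρ → (7,20,-6)
river: ρ → (-6,16,13)
river: ρ → (13,10,-9)
ρ-cycle length = 6 (tail of 0 descent steps not counted)

6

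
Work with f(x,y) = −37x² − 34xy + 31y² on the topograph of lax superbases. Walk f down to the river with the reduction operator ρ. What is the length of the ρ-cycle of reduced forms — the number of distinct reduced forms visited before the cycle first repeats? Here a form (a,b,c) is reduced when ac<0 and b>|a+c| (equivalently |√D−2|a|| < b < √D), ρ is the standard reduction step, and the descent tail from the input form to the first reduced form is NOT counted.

D = 5744, ⌊√D⌋ = 75
descent: ρ → (31,34,-37)  [lands on river]
river: ρ → (-37,40,28)
river: ρ → (28,72,-5)
river: ρ → (-5,68,56)
river: ρ → (56,44,-17)
river: ρ → (-17,58,35)
river: ρ → (35,12,-40)
river: ρ → (-40,68,7)
river: ρ → (7,72,-20)
river: ρ → (-20,48,43)
river: ρ → (43,38,-25)
river: ρ → (-25,62,19)
river: ρ → (19,52,-40)
river: ρ → (-40,28,31)
ρ-cycle length = 14 (tail of 1 descent step not counted)

14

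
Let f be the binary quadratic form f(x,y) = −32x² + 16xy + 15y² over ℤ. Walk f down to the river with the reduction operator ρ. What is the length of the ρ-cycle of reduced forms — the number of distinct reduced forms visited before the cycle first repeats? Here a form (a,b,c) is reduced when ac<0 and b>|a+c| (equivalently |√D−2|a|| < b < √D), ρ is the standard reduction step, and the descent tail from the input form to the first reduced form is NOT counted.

D = 2176, ⌊√D⌋ = 46
descent: ρ → (15,44,-4)  [lands on river]
river: ρ → (-4,44,15)
river: ρ → (15,46,-1)
river: ρ → (-1,46,15)
ρ-cycle length = 4 (tail of 1 descent step not counted)

4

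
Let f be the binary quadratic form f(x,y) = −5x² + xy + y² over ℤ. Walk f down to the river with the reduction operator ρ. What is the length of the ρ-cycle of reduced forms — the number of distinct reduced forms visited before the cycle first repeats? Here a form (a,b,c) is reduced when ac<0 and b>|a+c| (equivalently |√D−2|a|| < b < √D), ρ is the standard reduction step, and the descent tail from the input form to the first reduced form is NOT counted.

D = 21, ⌊√D⌋ = 4
descent: ρ → (1,3,-3)  [lands on river]
river: ρ → (-3,3,1)
ρ-cycle length = 2 (tail of 1 descent step not counted)

2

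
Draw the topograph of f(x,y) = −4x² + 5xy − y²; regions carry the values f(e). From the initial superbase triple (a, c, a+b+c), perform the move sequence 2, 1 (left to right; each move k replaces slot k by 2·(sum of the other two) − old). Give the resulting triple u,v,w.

start (-4,-1,0) = (f(1,0),f(0,1),f(1,1))
replace slot 2: 2·((-4)+0) − (-1) = -7 → (-4,-7,0)
replace slot 1: 2·((-7)+0) − (-4) = -10 → (-10,-7,0)

-10,-7,0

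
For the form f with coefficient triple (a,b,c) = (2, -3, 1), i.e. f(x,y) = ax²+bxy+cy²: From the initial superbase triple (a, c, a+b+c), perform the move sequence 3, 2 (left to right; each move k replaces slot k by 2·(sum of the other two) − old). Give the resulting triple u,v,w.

start (2,1,0) = (f(1,0),f(0,1),f(1,1))
replace slot 3: 2·(2+1) − 0 = 6 → (2,1,6)
replace slot 2: 2·(2+6) − 1 = 15 → (2,15,6)

2,15,6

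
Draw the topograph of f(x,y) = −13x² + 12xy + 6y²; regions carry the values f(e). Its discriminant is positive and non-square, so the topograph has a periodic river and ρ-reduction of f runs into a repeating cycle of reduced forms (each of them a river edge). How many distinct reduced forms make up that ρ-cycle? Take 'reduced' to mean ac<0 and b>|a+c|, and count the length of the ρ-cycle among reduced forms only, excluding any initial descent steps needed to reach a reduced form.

D = 456, ⌊√D⌋ = 21
river: ρ → (6,12,-13)
river: ρ → (-13,14,5)
river: ρ → (5,16,-10)
river: ρ → (-10,4,11)
river: ρ → (11,18,-3)
river: ρ → (-3,18,11)
river: ρ → (11,4,-10)
river: ρ → (-10,16,5)
river: ρ → (5,14,-13)
river: ρ → (-13,12,6)
ρ-cycle length = 10 (tail of 0 descent steps not counted)

10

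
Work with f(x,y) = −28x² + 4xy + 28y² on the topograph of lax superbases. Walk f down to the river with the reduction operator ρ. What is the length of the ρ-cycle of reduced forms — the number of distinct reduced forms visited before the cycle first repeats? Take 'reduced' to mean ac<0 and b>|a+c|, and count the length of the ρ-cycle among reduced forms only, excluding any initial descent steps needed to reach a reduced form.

D = 3152, ⌊√D⌋ = 56
river: ρ → (28,52,-4)
river: ρ → (-4,52,28)
river: ρ → (28,4,-28)
river: ρ → (-28,52,4)
river: ρ → (4,52,-28)
river: ρ → (-28,4,28)
ρ-cycle length = 6 (tail of 0 descent steps not counted)

6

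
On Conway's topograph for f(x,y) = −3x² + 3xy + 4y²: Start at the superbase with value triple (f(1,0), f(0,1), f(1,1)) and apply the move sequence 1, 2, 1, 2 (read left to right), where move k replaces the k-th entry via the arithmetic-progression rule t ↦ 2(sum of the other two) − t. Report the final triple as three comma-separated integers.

start (-3,4,4) = (f(1,0),f(0,1),f(1,1))
replace slot 1: 2·(4+4) − (-3) = 19 → (19,4,4)
replace slot 2: 2·(19+4) − 4 = 42 → (19,42,4)
replace slot 1: 2·(42+4) − 19 = 73 → (73,42,4)
replace slot 2: 2·(73+4) − 42 = 112 → (73,112,4)

73,112,4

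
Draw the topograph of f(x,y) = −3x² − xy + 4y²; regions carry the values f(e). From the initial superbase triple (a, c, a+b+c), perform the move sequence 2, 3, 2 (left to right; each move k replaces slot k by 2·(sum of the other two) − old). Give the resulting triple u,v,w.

start (-3,4,0) = (f(1,0),f(0,1),f(1,1))
replace slot 2: 2·((-3)+0) − 4 = -10 → (-3,-10,0)
replace slot 3: 2·((-3)+(-10)) − 0 = -26 → (-3,-10,-26)
replace slot 2: 2·((-3)+(-26)) − (-10) = -48 → (-3,-48,-26)

-3,-48,-26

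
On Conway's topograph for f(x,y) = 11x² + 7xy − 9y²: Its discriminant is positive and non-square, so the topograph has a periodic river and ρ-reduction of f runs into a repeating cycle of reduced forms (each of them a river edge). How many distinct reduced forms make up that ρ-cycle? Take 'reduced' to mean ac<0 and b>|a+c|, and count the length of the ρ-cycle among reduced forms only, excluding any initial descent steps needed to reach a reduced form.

D = 445, ⌊√D⌋ = 21
river: ρ → (-9,11,9)
river: ρ → (9,7,-11)
river: ρ → (-11,15,5)
river: ρ → (5,15,-11)
river: ρ → (-11,7,9)
river: ρ → (9,11,-9)
river: ρ → (-9,7,11)
river: ρ → (11,15,-5)
river: ρ → (-5,15,11)
river: ρ → (11,7,-9)
ρ-cycle length = 10 (tail of 0 descent steps not counted)

10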